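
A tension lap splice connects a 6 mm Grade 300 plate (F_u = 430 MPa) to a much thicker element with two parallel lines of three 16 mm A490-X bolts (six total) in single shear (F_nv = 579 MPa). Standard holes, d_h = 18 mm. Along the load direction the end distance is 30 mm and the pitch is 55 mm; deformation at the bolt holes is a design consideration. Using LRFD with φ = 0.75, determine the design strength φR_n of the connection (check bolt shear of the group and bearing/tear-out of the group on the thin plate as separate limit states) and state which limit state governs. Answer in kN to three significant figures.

Bolt shear: A_b = π·16²/4 = 201.1 mm²; R_n = 579 × 201.1 × 6 × 1 / 1000 = 698.5 kN → 0.75 × 698.5 = 524 kN.
Bearing (1.2 l_c t F_u ≤ 2.4 d t F_u): upper limit = 2.4·16·6·430 / 1000 = 99.07 kN.
  Edge l_c = 30 − 18/2 = 21 → r_n = 65.02 kN; interior l_c = 55 − 18 = 37 → r_n = 99.07 kN.
  R_n,bearing = 2·65.02 + 4·99.07 = 526.3 kN → 0.75 × 526.3 = 395 kN.
Bearing governs: 395 kN.

395 kN (bearing governs)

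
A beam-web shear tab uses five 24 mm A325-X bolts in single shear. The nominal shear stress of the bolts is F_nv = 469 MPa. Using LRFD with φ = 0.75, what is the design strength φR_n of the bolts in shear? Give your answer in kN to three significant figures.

A_b = π × 24² / 4 = 452.4 mm².
R_n = F_nv · A_b · n · n_s = 469 × 452.4 × 5 × 1 / 1000 = 1061 kN.
Design strength φR_n = 0.75 × 1061 = 796 kN.

796 kN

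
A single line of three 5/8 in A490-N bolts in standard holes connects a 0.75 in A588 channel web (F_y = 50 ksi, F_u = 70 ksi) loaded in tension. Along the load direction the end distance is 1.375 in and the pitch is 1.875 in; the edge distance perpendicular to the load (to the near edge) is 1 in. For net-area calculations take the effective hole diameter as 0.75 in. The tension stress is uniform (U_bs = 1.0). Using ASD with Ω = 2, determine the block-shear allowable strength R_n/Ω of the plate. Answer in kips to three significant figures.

Shear plane L_v = 1.375 + 2·1.875 = 5.125 in; A_gv = 5.125 × 0.75 = 3.844 in².
A_nv = (5.125 − 2.5·0.75) × 0.75 = 2.438 in².
A_nt = (1 − 0.5·0.75) × 0.75 = 0.4688 in².
0.6 F_u A_nv = 102.4 kips; 0.6 F_y A_gv = 115.3 kips → shear rupture governs the shear term.
R_n = 102.4 + 1.0 × 70 × 0.4688 = 135.2 kips.
Allowable strength R_n/Ω = 135.2 / 2 = 67.6 kips.

67.6 kips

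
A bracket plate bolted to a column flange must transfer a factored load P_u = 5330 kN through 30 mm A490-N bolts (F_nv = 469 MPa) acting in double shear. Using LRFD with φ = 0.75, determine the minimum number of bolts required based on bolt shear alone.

11 bolts

A_b = π·30²/4 = 706.9 mm².
Per-bolt design strength φR_n = 0.75 × 469 × 706.9 × 2 / 1000 = 497.3 kN.
n ≥ 5330 / 497.3 = 10.72 → use 11 bolts.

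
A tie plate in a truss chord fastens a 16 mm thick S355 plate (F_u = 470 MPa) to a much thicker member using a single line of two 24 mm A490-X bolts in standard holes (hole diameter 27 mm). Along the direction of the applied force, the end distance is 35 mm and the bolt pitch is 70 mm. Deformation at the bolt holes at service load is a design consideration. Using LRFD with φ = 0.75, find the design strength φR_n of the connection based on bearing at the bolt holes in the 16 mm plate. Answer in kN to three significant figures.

Per bolt r_n = 1.2 l_c t F_u ≤ 2.4 d t F_u; upper limit = 2.4 × 24 × 16 × 470 / 1000 = 433.2 kN.
Edge bolt: l_c = 35 − 27/2 = 21.5 mm → 1.2 × 21.5 × 16 × 470 / 1000 = 194 → r_n = 194 kN.
Interior bolts: l_c = 70 − 27 = 43 mm → 1.2 × 43 × 16 × 470 / 1000 = 388 → r_n = 388 kN.
R_n = 1 × 194 + 1 × 388 = 582 kN.
Design strength φR_n = 0.75 × 582 = 437 kN.

437 kN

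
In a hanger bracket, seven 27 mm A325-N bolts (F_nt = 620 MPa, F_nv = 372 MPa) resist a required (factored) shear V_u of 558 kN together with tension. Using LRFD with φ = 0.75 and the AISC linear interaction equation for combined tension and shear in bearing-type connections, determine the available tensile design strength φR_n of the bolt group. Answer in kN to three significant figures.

A_b = π·27²/4 = 572.6 mm²; f_rv = 558 × 1000 / (7 × 572.6) = 139.2 MPa.
F'_nt = 1.3 F_nt − (F_nt / φF_nv) f_rv = 1.3·620 − (620/(0.75·372))·139.2 = 496.6 MPa, capped at F_nt → F'_nt = 496.6 MPa.
R_n = F'_nt · A_b · n = 496.6 × 572.6 × 7 / 1000 = 1990 kN.
Design strength φR_n = 0.75 × 1990 = 1490 kN.

1490 kN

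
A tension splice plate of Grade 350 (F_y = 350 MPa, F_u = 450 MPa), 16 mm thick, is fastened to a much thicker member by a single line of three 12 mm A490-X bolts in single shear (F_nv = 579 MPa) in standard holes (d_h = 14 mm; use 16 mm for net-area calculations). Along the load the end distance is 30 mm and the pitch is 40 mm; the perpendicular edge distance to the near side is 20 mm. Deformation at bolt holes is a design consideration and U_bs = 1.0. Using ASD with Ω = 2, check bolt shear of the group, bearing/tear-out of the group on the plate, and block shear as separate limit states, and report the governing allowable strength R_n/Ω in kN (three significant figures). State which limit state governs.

98.2 kN (bolt shear governs)

Bolt shear: A_b = π·12²/4 = 113.1 mm²; R_n = 579 × 113.1 × 3 × 1 / 1000 = 196.5 kN → 196.5 / 2 = 98.2 kN.
Bearing: edge l_c = 23, r_n = 198.7 kN; interior l_c = 26, r_n = 207.4 kN; R_n = 198.7 + 2·207.4 = 613.4 kN → 307 kN.
Block shear: A_gv = 1760, A_nv = 1120, A_nt = 192 mm²; R_n = min(0.6F_uA_nv, 0.6F_yA_gv) + U_bs·F_u·A_nt = 388.8 kN → 194 kN.
Bolt shear governs: 98.2 kN.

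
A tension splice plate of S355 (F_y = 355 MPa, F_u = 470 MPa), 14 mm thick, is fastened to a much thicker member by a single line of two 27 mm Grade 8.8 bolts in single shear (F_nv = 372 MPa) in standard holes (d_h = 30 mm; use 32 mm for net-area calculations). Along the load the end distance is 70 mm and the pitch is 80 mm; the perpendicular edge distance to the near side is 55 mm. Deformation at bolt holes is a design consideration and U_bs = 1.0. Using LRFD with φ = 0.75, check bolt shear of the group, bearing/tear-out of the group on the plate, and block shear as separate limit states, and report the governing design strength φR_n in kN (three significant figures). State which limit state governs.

Bolt shear: A_b = π·27²/4 = 572.6 mm²; R_n = 372 × 572.6 × 2 × 1 / 1000 = 426 kN → 0.75 × 426 = 319 kN.
Bearing: edge l_c = 55, r_n = 426.4 kN; interior l_c = 50, r_n = 394.8 kN; R_n = 426.4 + 1·394.8 = 821.2 kN → 616 kN.
Block shear: A_gv = 2100, A_nv = 1428, A_nt = 546 mm²; R_n = min(0.6F_uA_nv, 0.6F_yA_gv) + U_bs·F_u·A_nt = 659.3 kN → 494 kN.
Bolt shear governs: 319 kN.

319 kN (bolt shear governs)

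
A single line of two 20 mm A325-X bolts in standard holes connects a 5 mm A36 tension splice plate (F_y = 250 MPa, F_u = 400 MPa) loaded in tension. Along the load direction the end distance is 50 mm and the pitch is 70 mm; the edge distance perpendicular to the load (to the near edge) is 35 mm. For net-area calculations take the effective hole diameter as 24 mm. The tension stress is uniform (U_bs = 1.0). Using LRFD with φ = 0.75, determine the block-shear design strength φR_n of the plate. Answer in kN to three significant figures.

102 kN

Shear plane L_v = 50 + 1·70 = 120 mm; A_gv = 120 × 5 = 600 mm².
A_nv = (120 − 1.5·24) × 5 = 420 mm².
A_nt = (35 − 0.5·24) × 5 = 115 mm².
0.6 F_u A_nv = 100.8 kN; 0.6 F_y A_gv = 90 kN → shear yielding governs the shear term.
R_n = 90 + 1.0 × 400 × 115 / 1000 = 136 kN.
Design strength φR_n = 0.75 × 136 = 102 kN.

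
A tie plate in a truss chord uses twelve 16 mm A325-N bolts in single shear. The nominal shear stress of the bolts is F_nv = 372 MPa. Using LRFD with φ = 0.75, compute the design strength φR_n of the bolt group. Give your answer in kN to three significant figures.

A_b = π × 16² / 4 = 201.1 mm².
R_n = F_nv · A_b · n · n_s = 372 × 201.1 × 12 × 1 / 1000 = 897.5 kN.
Design strength φR_n = 0.75 × 897.5 = 673 kN.

673 kN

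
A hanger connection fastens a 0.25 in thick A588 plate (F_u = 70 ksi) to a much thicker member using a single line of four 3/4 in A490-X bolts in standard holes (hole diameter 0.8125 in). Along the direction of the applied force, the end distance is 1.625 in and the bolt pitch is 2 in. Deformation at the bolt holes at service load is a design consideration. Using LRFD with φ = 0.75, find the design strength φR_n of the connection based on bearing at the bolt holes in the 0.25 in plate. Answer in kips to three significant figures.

Per bolt r_n = 1.2 l_c t F_u ≤ 2.4 d t F_u; upper limit = 2.4 × 0.75 × 0.25 × 70 = 31.5 kips.
Edge bolt: l_c = 1.625 − 0.8125/2 = 1.219 in → 1.2 × 1.219 × 0.25 × 70 = 25.59 → r_n = 25.59 kips.
Interior bolts: l_c = 2 − 0.8125 = 1.188 in → 1.2 × 1.188 × 0.25 × 70 = 24.94 → r_n = 24.94 kips.
R_n = 1 × 25.59 + 3 × 24.94 = 100.4 kips.
Design strength φR_n = 0.75 × 100.4 = 75.3 kips.

75.3 kips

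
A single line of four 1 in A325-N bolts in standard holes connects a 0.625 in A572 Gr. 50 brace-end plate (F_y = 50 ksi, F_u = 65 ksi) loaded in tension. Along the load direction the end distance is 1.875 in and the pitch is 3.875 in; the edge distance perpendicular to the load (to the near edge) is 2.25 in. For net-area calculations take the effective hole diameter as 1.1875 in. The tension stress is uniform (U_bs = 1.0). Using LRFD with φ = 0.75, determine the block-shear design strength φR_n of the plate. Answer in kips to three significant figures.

Shear plane L_v = 1.875 + 3·3.875 = 13.5 in; A_gv = 13.5 × 0.625 = 8.438 in².
A_nv = (13.5 − 3.5·1.1875) × 0.625 = 5.84 in².
A_nt = (2.25 − 0.5·1.1875) × 0.625 = 1.035 in².
0.6 F_u A_nv = 227.8 kips; 0.6 F_y A_gv = 253.1 kips → shear rupture governs the shear term.
R_n = 227.8 + 1.0 × 65 × 1.035 = 295 kips.
Design strength φR_n = 0.75 × 295 = 221 kips.

221 kips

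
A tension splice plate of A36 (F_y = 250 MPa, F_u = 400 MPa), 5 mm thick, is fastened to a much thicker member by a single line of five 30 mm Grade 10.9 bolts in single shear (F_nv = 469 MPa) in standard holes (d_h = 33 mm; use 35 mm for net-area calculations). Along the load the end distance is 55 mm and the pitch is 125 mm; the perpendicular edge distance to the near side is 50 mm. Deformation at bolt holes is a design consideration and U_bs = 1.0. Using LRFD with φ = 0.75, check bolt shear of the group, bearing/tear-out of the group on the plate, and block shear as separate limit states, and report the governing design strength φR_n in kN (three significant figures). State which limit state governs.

Bolt shear: A_b = π·30²/4 = 706.9 mm²; R_n = 469 × 706.9 × 5 × 1 / 1000 = 1658 kN → 0.75 × 1658 = 1240 kN.
Bearing: edge l_c = 38.5, r_n = 92.4 kN; interior l_c = 92, r_n = 144 kN; R_n = 92.4 + 4·144 = 668.4 kN → 501 kN.
Block shear: A_gv = 2775, A_nv = 1988, A_nt = 162.5 mm²; R_n = min(0.6F_uA_nv, 0.6F_yA_gv) + U_bs·F_u·A_nt = 481.2 kN → 361 kN.
Block shear governs: 361 kN.

361 kN (block shear governs)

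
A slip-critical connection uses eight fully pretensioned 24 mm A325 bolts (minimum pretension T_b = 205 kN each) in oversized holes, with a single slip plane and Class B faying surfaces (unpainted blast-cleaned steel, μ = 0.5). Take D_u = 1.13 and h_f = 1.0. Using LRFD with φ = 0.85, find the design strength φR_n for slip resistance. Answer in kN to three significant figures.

788 kN

R_n = μ · D_u · h_f · T_b · n_s · n_b = 0.5 × 1.13 × 1.0 × 205 × 1 × 8 = 926.6 kN.
Design strength φR_n = 0.85 × 926.6 = 788 kN.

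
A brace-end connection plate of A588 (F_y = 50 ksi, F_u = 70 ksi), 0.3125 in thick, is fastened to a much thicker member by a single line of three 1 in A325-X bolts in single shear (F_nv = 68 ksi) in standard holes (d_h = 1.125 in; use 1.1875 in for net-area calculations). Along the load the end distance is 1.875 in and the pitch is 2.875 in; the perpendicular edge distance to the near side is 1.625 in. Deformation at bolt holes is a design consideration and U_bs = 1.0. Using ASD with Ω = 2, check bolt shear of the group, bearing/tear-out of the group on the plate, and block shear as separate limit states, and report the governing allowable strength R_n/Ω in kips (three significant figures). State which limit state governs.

41.8 kips (block shear governs)

Bolt shear: A_b = π·1²/4 = 0.7854 in²; R_n = 68 × 0.7854 × 3 × 1 = 160.2 kips → 160.2 / 2 = 80.1 kips.
Bearing: edge l_c = 1.312, r_n = 34.45 kips; interior l_c = 1.75, r_n = 45.94 kips; R_n = 34.45 + 2·45.94 = 126.3 kips → 63.2 kips.
Block shear: A_gv = 2.383, A_nv = 1.455, A_nt = 0.3223 in²; R_n = min(0.6F_uA_nv, 0.6F_yA_gv) + U_bs·F_u·A_nt = 83.67 kips → 41.8 kips.
Block shear governs: 41.8 kips.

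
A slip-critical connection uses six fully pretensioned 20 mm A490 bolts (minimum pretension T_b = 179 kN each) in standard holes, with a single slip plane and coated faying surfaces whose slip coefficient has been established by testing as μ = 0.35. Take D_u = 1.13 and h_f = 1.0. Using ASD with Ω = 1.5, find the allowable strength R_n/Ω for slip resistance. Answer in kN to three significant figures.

283 kN

R_n = μ · D_u · h_f · T_b · n_s · n_b = 0.35 × 1.13 × 1.0 × 179 × 1 × 6 = 424.8 kN.
Allowable strength R_n/Ω = 424.8 / 1.5 = 283 kN.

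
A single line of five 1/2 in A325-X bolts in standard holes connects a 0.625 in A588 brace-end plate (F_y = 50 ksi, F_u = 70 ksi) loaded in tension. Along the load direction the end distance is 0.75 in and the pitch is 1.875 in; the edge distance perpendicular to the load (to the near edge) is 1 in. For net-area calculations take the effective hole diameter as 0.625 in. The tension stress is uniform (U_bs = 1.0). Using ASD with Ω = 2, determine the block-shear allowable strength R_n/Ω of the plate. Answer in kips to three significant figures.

Shear plane L_v = 0.75 + 4·1.875 = 8.25 in; A_gv = 8.25 × 0.625 = 5.156 in².
A_nv = (8.25 − 4.5·0.625) × 0.625 = 3.398 in².
A_nt = (1 − 0.5·0.625) × 0.625 = 0.4297 in².
0.6 F_u A_nv = 142.7 kips; 0.6 F_y A_gv = 154.7 kips → shear rupture governs the shear term.
R_n = 142.7 + 1.0 × 70 × 0.4297 = 172.8 kips.
Allowable strength R_n/Ω = 172.8 / 2 = 86.4 kips.

86.4 kips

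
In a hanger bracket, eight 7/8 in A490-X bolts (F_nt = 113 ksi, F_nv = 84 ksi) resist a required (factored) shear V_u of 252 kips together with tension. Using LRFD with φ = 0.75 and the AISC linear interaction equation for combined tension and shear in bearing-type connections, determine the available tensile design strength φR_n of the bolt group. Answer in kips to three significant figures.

191 kips

A_b = π·0.875²/4 = 0.6013 in²; f_rv = 252 / (8 × 0.6013) = 52.38 ksi.
F'_nt = 1.3 F_nt − (F_nt / φF_nv) f_rv = 1.3·113 − (113/(0.75·84))·52.38 = 52.94 ksi, capped at F_nt → F'_nt = 52.94 ksi.
R_n = F'_nt · A_b · n = 52.94 × 0.6013 × 8 = 254.7 kips.
Design strength φR_n = 0.75 × 254.7 = 191 kips.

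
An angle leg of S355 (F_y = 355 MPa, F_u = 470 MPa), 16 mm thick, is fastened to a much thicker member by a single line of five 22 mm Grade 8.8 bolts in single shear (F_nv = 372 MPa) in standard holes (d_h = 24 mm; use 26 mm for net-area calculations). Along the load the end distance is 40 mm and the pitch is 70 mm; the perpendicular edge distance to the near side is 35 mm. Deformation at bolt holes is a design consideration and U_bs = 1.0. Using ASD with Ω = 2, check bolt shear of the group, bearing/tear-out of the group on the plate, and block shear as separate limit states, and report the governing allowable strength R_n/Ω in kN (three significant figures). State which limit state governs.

Bolt shear: A_b = π·22²/4 = 380.1 mm²; R_n = 372 × 380.1 × 5 × 1 / 1000 = 707 kN → 707 / 2 = 354 kN.
Bearing: edge l_c = 28, r_n = 252.7 kN; interior l_c = 46, r_n = 397.1 kN; R_n = 252.7 + 4·397.1 = 1841 kN → 920 kN.
Block shear: A_gv = 5120, A_nv = 3248, A_nt = 352 mm²; R_n = min(0.6F_uA_nv, 0.6F_yA_gv) + U_bs·F_u·A_nt = 1081 kN → 541 kN.
Bolt shear governs: 354 kN.

354 kN (bolt shear governs)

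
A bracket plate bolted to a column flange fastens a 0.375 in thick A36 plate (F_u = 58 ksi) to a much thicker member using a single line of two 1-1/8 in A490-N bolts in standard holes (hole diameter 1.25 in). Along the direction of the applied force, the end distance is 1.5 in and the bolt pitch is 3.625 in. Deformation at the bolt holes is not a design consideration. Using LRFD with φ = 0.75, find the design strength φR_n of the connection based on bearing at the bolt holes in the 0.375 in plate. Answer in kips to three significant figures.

76.5 kips

Per bolt r_n = 1.5 l_c t F_u ≤ 3.0 d t F_u; upper limit = 3.0 × 1.125 × 0.375 × 58 = 73.41 kips.
Edge bolt: l_c = 1.5 − 1.25/2 = 0.875 in → 1.5 × 0.875 × 0.375 × 58 = 28.55 → r_n = 28.55 kips.
Interior bolts: l_c = 3.625 − 1.25 = 2.375 in → 1.5 × 2.375 × 0.375 × 58 = 77.48 → r_n = 73.41 kips.
R_n = 1 × 28.55 + 1 × 73.41 = 102 kips.
Design strength φR_n = 0.75 × 102 = 76.5 kips.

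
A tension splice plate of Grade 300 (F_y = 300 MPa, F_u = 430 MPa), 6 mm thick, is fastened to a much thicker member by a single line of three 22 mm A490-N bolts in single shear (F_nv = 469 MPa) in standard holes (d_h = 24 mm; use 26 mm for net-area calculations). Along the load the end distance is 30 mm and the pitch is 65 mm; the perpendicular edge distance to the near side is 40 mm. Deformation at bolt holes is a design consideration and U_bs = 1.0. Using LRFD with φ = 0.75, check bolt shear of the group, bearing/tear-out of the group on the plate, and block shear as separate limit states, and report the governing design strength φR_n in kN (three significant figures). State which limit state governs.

163 kN (block shear governs)

Bolt shear: A_b = π·22²/4 = 380.1 mm²; R_n = 469 × 380.1 × 3 × 1 / 1000 = 534.8 kN → 0.75 × 534.8 = 401 kN.
Bearing: edge l_c = 18, r_n = 55.73 kN; interior l_c = 41, r_n = 126.9 kN; R_n = 55.73 + 2·126.9 = 309.6 kN → 232 kN.
Block shear: A_gv = 960, A_nv = 570, A_nt = 162 mm²; R_n = min(0.6F_uA_nv, 0.6F_yA_gv) + U_bs·F_u·A_nt = 216.7 kN → 163 kN.
Block shear governs: 163 kN.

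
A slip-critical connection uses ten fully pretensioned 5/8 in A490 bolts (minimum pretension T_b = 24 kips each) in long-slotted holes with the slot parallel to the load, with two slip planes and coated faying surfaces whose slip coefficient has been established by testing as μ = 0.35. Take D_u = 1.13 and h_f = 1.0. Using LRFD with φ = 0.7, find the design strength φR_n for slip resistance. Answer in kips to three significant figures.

R_n = μ · D_u · h_f · T_b · n_s · n_b = 0.35 × 1.13 × 1.0 × 24 × 2 × 10 = 189.8 kips.
Design strength φR_n = 0.7 × 189.8 = 133 kips.

133 kips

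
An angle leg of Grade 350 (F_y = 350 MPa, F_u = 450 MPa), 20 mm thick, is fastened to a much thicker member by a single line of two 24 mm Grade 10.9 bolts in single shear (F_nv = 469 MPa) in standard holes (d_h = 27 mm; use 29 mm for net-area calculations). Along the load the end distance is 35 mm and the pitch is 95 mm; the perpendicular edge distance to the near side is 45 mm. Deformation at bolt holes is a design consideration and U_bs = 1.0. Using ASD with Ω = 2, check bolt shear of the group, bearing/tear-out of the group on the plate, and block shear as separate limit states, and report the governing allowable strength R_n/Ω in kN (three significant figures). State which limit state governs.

212 kN (bolt shear governs)

Bolt shear: A_b = π·24²/4 = 452.4 mm²; R_n = 469 × 452.4 × 2 × 1 / 1000 = 424.3 kN → 424.3 / 2 = 212 kN.
Bearing: edge l_c = 21.5, r_n = 232.2 kN; interior l_c = 68, r_n = 518.4 kN; R_n = 232.2 + 1·518.4 = 750.6 kN → 375 kN.
Block shear: A_gv = 2600, A_nv = 1730, A_nt = 610 mm²; R_n = min(0.6F_uA_nv, 0.6F_yA_gv) + U_bs·F_u·A_nt = 741.6 kN → 371 kN.
Bolt shear governs: 212 kN.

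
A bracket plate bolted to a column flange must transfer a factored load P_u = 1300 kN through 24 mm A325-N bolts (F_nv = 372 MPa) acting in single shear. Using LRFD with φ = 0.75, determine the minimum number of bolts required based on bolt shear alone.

A_b = π·24²/4 = 452.4 mm².
Per-bolt design strength φR_n = 0.75 × 372 × 452.4 × 1 / 1000 = 126.2 kN.
n ≥ 1300 / 126.2 = 10.3 → use 11 bolts.

11 bolts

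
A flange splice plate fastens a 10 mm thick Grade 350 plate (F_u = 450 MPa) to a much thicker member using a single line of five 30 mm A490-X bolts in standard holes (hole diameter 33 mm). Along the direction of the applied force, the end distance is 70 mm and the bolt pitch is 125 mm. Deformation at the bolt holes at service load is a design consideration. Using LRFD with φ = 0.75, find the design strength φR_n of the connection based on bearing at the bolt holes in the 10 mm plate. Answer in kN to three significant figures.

1190 kN

Per bolt r_n = 1.2 l_c t F_u ≤ 2.4 d t F_u; upper limit = 2.4 × 30 × 10 × 450 / 1000 = 324 kN.
Edge bolt: l_c = 70 − 33/2 = 53.5 mm → 1.2 × 53.5 × 10 × 450 / 1000 = 288.9 → r_n = 288.9 kN.
Interior bolts: l_c = 125 − 33 = 92 mm → 1.2 × 92 × 10 × 450 / 1000 = 496.8 → r_n = 324 kN.
R_n = 1 × 288.9 + 4 × 324 = 1585 kN.
Design strength φR_n = 0.75 × 1585 = 1190 kN.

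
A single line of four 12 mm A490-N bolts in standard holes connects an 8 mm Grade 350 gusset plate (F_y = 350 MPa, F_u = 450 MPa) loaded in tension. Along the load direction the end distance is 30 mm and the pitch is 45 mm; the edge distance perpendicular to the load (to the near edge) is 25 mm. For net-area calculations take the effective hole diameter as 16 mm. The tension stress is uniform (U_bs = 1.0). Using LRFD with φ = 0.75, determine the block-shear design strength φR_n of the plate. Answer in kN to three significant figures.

Shear plane L_v = 30 + 3·45 = 165 mm; A_gv = 165 × 8 = 1320 mm².
A_nv = (165 − 3.5·16) × 8 = 872 mm².
A_nt = (25 − 0.5·16) × 8 = 136 mm².
0.6 F_u A_nv = 235.4 kN; 0.6 F_y A_gv = 277.2 kN → shear rupture governs the shear term.
R_n = 235.4 + 1.0 × 450 × 136 / 1000 = 296.6 kN.
Design strength φR_n = 0.75 × 296.6 = 222 kN.

222 kN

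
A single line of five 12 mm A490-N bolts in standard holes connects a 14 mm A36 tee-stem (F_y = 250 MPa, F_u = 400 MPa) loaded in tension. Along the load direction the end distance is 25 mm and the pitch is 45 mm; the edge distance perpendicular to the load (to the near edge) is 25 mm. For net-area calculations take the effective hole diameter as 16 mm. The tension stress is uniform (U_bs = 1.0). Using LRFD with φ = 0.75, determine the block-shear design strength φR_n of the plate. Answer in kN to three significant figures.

Shear plane L_v = 25 + 4·45 = 205 mm; A_gv = 205 × 14 = 2870 mm².
A_nv = (205 − 4.5·16) × 14 = 1862 mm².
A_nt = (25 − 0.5·16) × 14 = 238 mm².
0.6 F_u A_nv = 446.9 kN; 0.6 F_y A_gv = 430.5 kN → shear yielding governs the shear term.
R_n = 430.5 + 1.0 × 400 × 238 / 1000 = 525.7 kN.
Design strength φR_n = 0.75 × 525.7 = 394 kN.

394 kN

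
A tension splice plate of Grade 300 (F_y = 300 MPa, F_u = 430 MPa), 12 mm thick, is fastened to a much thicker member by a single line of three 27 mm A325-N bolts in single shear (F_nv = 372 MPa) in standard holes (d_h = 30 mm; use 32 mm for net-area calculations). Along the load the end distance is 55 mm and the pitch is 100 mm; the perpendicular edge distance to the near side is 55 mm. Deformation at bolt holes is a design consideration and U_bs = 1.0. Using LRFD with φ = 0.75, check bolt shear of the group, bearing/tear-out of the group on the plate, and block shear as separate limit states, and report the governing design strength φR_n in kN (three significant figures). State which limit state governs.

Bolt shear: A_b = π·27²/4 = 572.6 mm²; R_n = 372 × 572.6 × 3 × 1 / 1000 = 639 kN → 0.75 × 639 = 479 kN.
Bearing: edge l_c = 40, r_n = 247.7 kN; interior l_c = 70, r_n = 334.4 kN; R_n = 247.7 + 2·334.4 = 916.4 kN → 687 kN.
Block shear: A_gv = 3060, A_nv = 2100, A_nt = 468 mm²; R_n = min(0.6F_uA_nv, 0.6F_yA_gv) + U_bs·F_u·A_nt = 743 kN → 557 kN.
Bolt shear governs: 479 kN.

479 kN (bolt shear governs)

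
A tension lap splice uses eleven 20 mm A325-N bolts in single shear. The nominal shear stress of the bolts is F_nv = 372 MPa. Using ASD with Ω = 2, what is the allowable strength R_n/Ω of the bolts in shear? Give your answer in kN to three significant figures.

643 kN

A_b = π × 20² / 4 = 314.2 mm².
R_n = F_nv · A_b · n · n_s = 372 × 314.2 × 11 × 1 / 1000 = 1286 kN.
Allowable strength R_n/Ω = 1286 / 2 = 643 kN.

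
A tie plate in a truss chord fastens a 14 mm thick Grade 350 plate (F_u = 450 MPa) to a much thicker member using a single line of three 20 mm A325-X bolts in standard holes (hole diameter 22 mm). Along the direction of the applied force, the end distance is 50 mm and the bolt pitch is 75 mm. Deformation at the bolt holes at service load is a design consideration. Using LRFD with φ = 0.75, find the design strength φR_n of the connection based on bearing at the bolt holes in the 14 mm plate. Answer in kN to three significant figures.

Per bolt r_n = 1.2 l_c t F_u ≤ 2.4 d t F_u; upper limit = 2.4 × 20 × 14 × 450 / 1000 = 302.4 kN.
Edge bolt: l_c = 50 − 22/2 = 39 mm → 1.2 × 39 × 14 × 450 / 1000 = 294.8 → r_n = 294.8 kN.
Interior bolts: l_c = 75 − 22 = 53 mm → 1.2 × 53 × 14 × 450 / 1000 = 400.7 → r_n = 302.4 kN.
R_n = 1 × 294.8 + 2 × 302.4 = 899.6 kN.
Design strength φR_n = 0.75 × 899.6 = 675 kN.

675 kN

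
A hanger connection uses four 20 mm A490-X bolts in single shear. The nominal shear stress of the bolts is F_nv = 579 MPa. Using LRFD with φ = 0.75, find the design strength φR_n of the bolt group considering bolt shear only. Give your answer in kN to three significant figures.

A_b = π × 20² / 4 = 314.2 mm².
R_n = F_nv · A_b · n · n_s = 579 × 314.2 × 4 × 1 / 1000 = 727.6 kN.
Design strength φR_n = 0.75 × 727.6 = 546 kN.

546 kN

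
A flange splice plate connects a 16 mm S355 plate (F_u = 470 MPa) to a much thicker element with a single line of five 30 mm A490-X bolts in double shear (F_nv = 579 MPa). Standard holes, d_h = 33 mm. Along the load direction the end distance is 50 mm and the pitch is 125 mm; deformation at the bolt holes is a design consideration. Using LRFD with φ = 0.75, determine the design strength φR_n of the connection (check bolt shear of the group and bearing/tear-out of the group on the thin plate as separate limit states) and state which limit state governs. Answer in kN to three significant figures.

1850 kN (bearing governs)

Bolt shear: A_b = π·30²/4 = 706.9 mm²; R_n = 579 × 706.9 × 5 × 2 / 1000 = 4093 kN → 0.75 × 4093 = 3070 kN.
Bearing (1.2 l_c t F_u ≤ 2.4 d t F_u): upper limit = 2.4·30·16·470 / 1000 = 541.4 kN.
  Edge l_c = 50 − 33/2 = 33.5 → r_n = 302.3 kN; interior l_c = 125 − 33 = 92 → r_n = 541.4 kN.
  R_n,bearing = 1·302.3 + 4·541.4 = 2468 kN → 0.75 × 2468 = 1850 kN.
Bearing governs: 1850 kN.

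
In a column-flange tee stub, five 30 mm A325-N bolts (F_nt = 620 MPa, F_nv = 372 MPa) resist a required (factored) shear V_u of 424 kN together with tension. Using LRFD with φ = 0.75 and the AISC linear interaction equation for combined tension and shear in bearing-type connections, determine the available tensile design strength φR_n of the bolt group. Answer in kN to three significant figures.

A_b = π·30²/4 = 706.9 mm²; f_rv = 424 × 1000 / (5 × 706.9) = 120 MPa.
F'_nt = 1.3 F_nt − (F_nt / φF_nv) f_rv = 1.3·620 − (620/(0.75·372))·120 = 539.4 MPa, capped at F_nt → F'_nt = 539.4 MPa.
R_n = F'_nt · A_b · n = 539.4 × 706.9 × 5 / 1000 = 1906 kN.
Design strength φR_n = 0.75 × 1906 = 1430 kN.

1430 kN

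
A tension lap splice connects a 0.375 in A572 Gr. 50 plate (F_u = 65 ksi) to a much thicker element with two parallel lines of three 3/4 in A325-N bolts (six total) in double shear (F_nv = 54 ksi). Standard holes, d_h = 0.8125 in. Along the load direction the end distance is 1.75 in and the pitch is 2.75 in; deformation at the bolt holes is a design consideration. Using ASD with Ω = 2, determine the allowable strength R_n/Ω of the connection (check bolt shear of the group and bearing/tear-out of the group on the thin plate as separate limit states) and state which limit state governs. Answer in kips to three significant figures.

127 kips (bearing governs)

Bolt shear: A_b = π·0.75²/4 = 0.4418 in²; R_n = 54 × 0.4418 × 6 × 2 = 286.3 kips → 286.3 / 2 = 143 kips.
Bearing (1.2 l_c t F_u ≤ 2.4 d t F_u): upper limit = 2.4·0.75·0.375·65 = 43.87 kips.
  Edge l_c = 1.75 − 0.8125/2 = 1.344 → r_n = 39.3 kips; interior l_c = 2.75 − 0.8125 = 1.938 → r_n = 43.87 kips.
  R_n,bearing = 2·39.3 + 4·43.87 = 254.1 kips → 254.1 / 2 = 127 kips.
Bearing governs: 127 kips.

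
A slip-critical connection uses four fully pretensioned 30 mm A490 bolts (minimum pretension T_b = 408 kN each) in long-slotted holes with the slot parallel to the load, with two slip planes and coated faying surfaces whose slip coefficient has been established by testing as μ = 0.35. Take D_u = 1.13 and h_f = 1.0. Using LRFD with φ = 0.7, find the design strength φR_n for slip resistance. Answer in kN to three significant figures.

R_n = μ · D_u · h_f · T_b · n_s · n_b = 0.35 × 1.13 × 1.0 × 408 × 2 × 4 = 1291 kN.
Design strength φR_n = 0.7 × 1291 = 904 kN.

904 kN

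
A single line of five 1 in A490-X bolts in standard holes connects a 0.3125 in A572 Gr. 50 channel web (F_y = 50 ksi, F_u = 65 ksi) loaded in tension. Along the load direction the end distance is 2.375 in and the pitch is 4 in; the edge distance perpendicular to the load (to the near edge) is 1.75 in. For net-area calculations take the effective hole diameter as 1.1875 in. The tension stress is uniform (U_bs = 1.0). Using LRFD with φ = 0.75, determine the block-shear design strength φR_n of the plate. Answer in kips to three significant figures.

137 kips

Shear plane L_v = 2.375 + 4·4 = 18.38 in; A_gv = 18.38 × 0.3125 = 5.742 in².
A_nv = (18.38 − 4.5·1.1875) × 0.3125 = 4.072 in².
A_nt = (1.75 − 0.5·1.1875) × 0.3125 = 0.3613 in².
0.6 F_u A_nv = 158.8 kips; 0.6 F_y A_gv = 172.3 kips → shear rupture governs the shear term.
R_n = 158.8 + 1.0 × 65 × 0.3613 = 182.3 kips.
Design strength φR_n = 0.75 × 182.3 = 137 kips.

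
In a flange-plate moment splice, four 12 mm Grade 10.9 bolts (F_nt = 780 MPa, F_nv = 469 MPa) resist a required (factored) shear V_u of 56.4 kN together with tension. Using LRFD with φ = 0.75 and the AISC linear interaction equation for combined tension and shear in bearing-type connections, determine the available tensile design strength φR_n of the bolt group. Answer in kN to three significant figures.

A_b = π·12²/4 = 113.1 mm²; f_rv = 56.4 × 1000 / (4 × 113.1) = 124.7 MPa.
F'_nt = 1.3 F_nt − (F_nt / φF_nv) f_rv = 1.3·780 − (780/(0.75·469))·124.7 = 737.5 MPa, capped at F_nt → F'_nt = 737.5 MPa.
R_n = F'_nt · A_b · n = 737.5 × 113.1 × 4 / 1000 = 333.7 kN.
Design strength φR_n = 0.75 × 333.7 = 250 kN.

250 kN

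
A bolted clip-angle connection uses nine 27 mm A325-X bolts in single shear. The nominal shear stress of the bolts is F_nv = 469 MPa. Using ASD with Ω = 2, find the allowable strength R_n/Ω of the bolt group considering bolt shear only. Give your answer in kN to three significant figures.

1210 kN

A_b = π × 27² / 4 = 572.6 mm².
R_n = F_nv · A_b · n · n_s = 469 × 572.6 × 9 × 1 / 1000 = 2417 kN.
Allowable strength R_n/Ω = 2417 / 2 = 1210 kN.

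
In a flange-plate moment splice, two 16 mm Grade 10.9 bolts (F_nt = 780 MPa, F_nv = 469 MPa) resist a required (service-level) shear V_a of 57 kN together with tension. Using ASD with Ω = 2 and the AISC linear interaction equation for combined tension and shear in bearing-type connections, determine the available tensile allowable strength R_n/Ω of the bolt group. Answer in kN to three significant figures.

A_b = π·16²/4 = 201.1 mm²; f_rv = 57 × 1000 / (2 × 201.1) = 141.7 MPa.
F'_nt = 1.3 F_nt − (Ω F_nt / F_nv) f_rv = 1.3·780 − (2·780/469)·141.7 = 542.5 MPa, capped at F_nt → F'_nt = 542.5 MPa.
R_n = F'_nt · A_b · n = 542.5 × 201.1 × 2 / 1000 = 218.2 kN.
Allowable strength R_n/Ω = 218.2 / 2 = 109 kN.

109 kN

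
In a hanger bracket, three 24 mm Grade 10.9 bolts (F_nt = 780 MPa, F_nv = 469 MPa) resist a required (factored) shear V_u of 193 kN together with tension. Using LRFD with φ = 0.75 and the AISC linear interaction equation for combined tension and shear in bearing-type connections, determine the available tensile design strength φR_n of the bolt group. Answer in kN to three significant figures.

711 kN

A_b = π·24²/4 = 452.4 mm²; f_rv = 193 × 1000 / (3 × 452.4) = 142.2 MPa.
F'_nt = 1.3 F_nt − (F_nt / φF_nv) f_rv = 1.3·780 − (780/(0.75·469))·142.2 = 698.7 MPa, capped at F_nt → F'_nt = 698.7 MPa.
R_n = F'_nt · A_b · n = 698.7 × 452.4 × 3 / 1000 = 948.2 kN.
Design strength φR_n = 0.75 × 948.2 = 711 kN.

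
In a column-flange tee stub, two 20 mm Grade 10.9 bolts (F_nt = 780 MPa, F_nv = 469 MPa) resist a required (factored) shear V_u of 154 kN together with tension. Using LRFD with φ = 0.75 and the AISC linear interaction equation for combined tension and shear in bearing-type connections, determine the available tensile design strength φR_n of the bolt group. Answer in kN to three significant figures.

A_b = π·20²/4 = 314.2 mm²; f_rv = 154 × 1000 / (2 × 314.2) = 245.1 MPa.
F'_nt = 1.3 F_nt − (F_nt / φF_nv) f_rv = 1.3·780 − (780/(0.75·469))·245.1 = 470.5 MPa, capped at F_nt → F'_nt = 470.5 MPa.
R_n = F'_nt · A_b · n = 470.5 × 314.2 × 2 / 1000 = 295.6 kN.
Design strength φR_n = 0.75 × 295.6 = 222 kN.

222 kN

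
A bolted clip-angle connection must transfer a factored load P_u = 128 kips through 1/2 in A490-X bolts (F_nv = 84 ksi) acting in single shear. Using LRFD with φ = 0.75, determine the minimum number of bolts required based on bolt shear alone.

A_b = π·0.5²/4 = 0.1963 in².
Per-bolt design strength φR_n = 0.75 × 84 × 0.1963 × 1 = 12.37 kips.
n ≥ 128 / 12.37 = 10.35 → use 11 bolts.

11 bolts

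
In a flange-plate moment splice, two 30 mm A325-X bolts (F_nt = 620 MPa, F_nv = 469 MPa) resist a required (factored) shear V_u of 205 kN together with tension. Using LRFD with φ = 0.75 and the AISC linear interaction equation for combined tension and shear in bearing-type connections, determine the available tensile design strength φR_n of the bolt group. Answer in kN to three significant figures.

A_b = π·30²/4 = 706.9 mm²; f_rv = 205 × 1000 / (2 × 706.9) = 145 MPa.
F'_nt = 1.3 F_nt − (F_nt / φF_nv) f_rv = 1.3·620 − (620/(0.75·469))·145 = 550.4 MPa, capped at F_nt → F'_nt = 550.4 MPa.
R_n = F'_nt · A_b · n = 550.4 × 706.9 × 2 / 1000 = 778.1 kN.
Design strength φR_n = 0.75 × 778.1 = 584 kN.

584 kN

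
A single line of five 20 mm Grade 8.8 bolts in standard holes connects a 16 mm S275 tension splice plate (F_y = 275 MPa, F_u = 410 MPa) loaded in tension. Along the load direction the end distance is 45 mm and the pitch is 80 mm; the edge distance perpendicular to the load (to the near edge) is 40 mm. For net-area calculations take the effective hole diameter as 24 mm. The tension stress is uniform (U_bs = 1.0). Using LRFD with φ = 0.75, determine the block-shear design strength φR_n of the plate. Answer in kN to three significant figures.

860 kN

Shear plane L_v = 45 + 4·80 = 365 mm; A_gv = 365 × 16 = 5840 mm².
A_nv = (365 − 4.5·24) × 16 = 4112 mm².
A_nt = (40 − 0.5·24) × 16 = 448 mm².
0.6 F_u A_nv = 1012 kN; 0.6 F_y A_gv = 963.6 kN → shear yielding governs the shear term.
R_n = 963.6 + 1.0 × 410 × 448 / 1000 = 1147 kN.
Design strength φR_n = 0.75 × 1147 = 860 kN.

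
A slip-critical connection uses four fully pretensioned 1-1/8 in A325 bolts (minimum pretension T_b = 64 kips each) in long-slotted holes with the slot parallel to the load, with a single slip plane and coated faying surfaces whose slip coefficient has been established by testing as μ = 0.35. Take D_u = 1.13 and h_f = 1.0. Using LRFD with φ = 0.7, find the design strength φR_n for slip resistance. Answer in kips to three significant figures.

R_n = μ · D_u · h_f · T_b · n_s · n_b = 0.35 × 1.13 × 1.0 × 64 × 1 × 4 = 101.2 kips.
Design strength φR_n = 0.7 × 101.2 = 70.9 kips.

70.9 kips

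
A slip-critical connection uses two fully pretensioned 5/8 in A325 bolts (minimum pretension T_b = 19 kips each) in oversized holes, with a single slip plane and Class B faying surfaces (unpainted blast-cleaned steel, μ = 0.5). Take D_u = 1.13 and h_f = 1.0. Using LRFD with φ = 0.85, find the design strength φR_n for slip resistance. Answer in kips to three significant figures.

R_n = μ · D_u · h_f · T_b · n_s · n_b = 0.5 × 1.13 × 1.0 × 19 × 1 × 2 = 21.47 kips.
Design strength φR_n = 0.85 × 21.47 = 18.2 kips.

18.2 kips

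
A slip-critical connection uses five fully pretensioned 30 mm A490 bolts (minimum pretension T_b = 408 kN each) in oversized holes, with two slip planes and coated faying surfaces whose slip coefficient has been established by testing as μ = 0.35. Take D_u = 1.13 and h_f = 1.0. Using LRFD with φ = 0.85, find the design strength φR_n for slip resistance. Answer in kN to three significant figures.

1370 kN

R_n = μ · D_u · h_f · T_b · n_s · n_b = 0.35 × 1.13 × 1.0 × 408 × 2 × 5 = 1614 kN.
Design strength φR_n = 0.85 × 1614 = 1370 kN.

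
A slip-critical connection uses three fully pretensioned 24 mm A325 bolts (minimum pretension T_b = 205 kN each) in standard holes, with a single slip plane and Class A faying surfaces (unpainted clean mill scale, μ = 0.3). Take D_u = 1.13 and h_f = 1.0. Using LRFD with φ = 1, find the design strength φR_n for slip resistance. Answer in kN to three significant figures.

208 kN

R_n = μ · D_u · h_f · T_b · n_s · n_b = 0.3 × 1.13 × 1.0 × 205 × 1 × 3 = 208.5 kN.
Design strength φR_n = 1 × 208.5 = 208 kN.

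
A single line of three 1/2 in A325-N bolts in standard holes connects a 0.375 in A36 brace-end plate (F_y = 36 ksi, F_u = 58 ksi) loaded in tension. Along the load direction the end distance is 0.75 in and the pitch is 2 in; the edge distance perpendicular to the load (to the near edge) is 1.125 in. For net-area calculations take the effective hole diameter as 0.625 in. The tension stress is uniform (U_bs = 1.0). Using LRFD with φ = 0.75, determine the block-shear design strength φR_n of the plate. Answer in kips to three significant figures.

42.1 kips

Shear plane L_v = 0.75 + 2·2 = 4.75 in; A_gv = 4.75 × 0.375 = 1.781 in².
A_nv = (4.75 − 2.5·0.625) × 0.375 = 1.195 in².
A_nt = (1.125 − 0.5·0.625) × 0.375 = 0.3047 in².
0.6 F_u A_nv = 41.6 kips; 0.6 F_y A_gv = 38.47 kips → shear yielding governs the shear term.
R_n = 38.47 + 1.0 × 58 × 0.3047 = 56.15 kips.
Design strength φR_n = 0.75 × 56.15 = 42.1 kips.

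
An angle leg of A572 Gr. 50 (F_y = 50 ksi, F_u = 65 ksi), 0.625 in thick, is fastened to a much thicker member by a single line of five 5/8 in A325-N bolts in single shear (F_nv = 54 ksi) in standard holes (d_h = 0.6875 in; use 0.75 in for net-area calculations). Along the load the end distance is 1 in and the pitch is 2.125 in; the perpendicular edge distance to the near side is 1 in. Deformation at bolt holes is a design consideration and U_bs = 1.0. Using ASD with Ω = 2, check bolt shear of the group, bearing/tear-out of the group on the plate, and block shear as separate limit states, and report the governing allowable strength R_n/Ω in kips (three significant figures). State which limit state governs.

Bolt shear: A_b = π·0.625²/4 = 0.3068 in²; R_n = 54 × 0.3068 × 5 × 1 = 82.83 kips → 82.83 / 2 = 41.4 kips.
Bearing: edge l_c = 0.6562, r_n = 31.99 kips; interior l_c = 1.438, r_n = 60.94 kips; R_n = 31.99 + 4·60.94 = 275.7 kips → 138 kips.
Block shear: A_gv = 5.938, A_nv = 3.828, A_nt = 0.3906 in²; R_n = min(0.6F_uA_nv, 0.6F_yA_gv) + U_bs·F_u·A_nt = 174.7 kips → 87.3 kips.
Bolt shear governs: 41.4 kips.

41.4 kips (bolt shear governs)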